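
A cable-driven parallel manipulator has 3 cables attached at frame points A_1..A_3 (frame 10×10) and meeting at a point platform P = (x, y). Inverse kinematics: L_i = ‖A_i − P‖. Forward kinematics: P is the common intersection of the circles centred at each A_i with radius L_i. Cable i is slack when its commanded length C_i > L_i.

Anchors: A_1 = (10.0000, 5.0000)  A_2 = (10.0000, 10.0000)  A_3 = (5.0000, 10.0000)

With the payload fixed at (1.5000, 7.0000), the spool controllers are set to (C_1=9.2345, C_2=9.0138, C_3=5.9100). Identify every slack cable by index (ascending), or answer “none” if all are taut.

1, 3

cable 1: √((8.5000)²+(-2.0000)²)=8.7321, C_1=9.2345: slack
cable 2: √((8.5000)²+(3.0000)²)=9.0139, C_2=9.0138: taut
cable 3: √((3.5000)²+(3.0000)²)=4.6098, C_3=5.9100: slack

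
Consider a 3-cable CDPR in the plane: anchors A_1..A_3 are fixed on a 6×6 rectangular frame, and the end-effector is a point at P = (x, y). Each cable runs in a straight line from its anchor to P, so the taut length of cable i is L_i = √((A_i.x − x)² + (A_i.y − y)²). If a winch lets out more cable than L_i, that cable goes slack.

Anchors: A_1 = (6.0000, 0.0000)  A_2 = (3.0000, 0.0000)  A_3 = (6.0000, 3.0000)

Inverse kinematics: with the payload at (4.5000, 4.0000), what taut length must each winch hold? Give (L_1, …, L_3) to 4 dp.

L_1 = √((6.0000−4.5000)² + (0.0000−4.0000)²) = 4.2720
L_2 = √((3.0000−4.5000)² + (0.0000−4.0000)²) = 4.2720
L_3 = √((6.0000−4.5000)² + (3.0000−4.0000)²) = 1.8028

(4.2720, 4.2720, 1.8028)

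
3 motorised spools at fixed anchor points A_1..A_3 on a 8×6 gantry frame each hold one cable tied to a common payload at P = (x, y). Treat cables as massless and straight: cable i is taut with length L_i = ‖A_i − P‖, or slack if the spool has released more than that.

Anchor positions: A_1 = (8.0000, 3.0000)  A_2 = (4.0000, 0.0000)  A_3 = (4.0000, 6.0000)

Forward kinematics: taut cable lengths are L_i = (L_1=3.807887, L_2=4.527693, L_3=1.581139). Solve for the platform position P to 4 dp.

expand ‖A_i−P‖²=L_i² and subtract eq 1 (c_i ≔ ‖A_i‖²−L_i²)
c_1 = 64.0000+9.0000−14.5000 = 58.5000
eq1−eq2 → [8.0000  6.0000]·P = 63.0000
eq1−eq3 → [8.0000  -6.0000]·P = 9.0000
2×2 solve → P = (4.5000, 4.5000)

(4.5000, 4.5000)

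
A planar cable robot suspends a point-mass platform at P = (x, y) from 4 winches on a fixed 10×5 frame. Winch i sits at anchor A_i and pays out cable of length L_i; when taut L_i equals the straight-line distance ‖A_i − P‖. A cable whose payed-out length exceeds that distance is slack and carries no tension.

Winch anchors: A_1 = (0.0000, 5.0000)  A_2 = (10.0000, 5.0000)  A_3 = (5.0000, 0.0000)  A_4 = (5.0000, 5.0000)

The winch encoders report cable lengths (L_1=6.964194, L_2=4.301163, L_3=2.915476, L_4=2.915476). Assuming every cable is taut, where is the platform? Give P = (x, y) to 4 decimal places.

(6.5000, 2.5000)

circle eqns → linear via eq_j − eq_1; set q_j = A_j·A_j − L_j²
q_1 = 0.0000+25.0000−48.5000 = -23.5000
-20.0000·x + 0.0000·y = q_1−q_2 = -130.0000
-10.0000·x + 10.0000·y = q_1−q_3 = -40.0000
-10.0000·x + 0.0000·y = q_1−q_4 = -65.0000
solve first two rows → x=6.5000, y=2.5000
check cable 4: ‖A_4−P‖² = 8.5000 ≈ L_4² = 8.5000 ✓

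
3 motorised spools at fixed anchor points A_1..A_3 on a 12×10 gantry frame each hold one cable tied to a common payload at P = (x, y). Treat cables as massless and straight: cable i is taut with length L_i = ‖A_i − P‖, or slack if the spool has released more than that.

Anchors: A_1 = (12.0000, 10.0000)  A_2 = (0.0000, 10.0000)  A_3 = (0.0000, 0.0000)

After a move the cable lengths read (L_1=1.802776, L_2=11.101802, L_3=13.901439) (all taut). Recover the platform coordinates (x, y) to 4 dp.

(11.0000, 8.5000)

each cable: (A_i−P)·(A_i−P) = L_i²; let k_i = ‖A_i‖²−L_i²
k_1 = 144.0000+100.0000−3.2500 = 240.7500
row 1: 24.0000x + 0.0000y = 264.0000  (k_2=-23.2500)
row 2: 24.0000x + 20.0000y = 434.0000  (k_3=-193.2500)
Cramer on rows 1–2 → x = 11.0000, y = 8.5000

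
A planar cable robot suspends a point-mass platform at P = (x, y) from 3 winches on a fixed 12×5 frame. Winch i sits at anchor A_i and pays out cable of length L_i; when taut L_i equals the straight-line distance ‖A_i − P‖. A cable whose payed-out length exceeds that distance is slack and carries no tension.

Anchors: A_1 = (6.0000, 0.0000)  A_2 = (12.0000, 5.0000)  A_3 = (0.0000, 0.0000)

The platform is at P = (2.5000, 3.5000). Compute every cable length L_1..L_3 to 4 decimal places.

(4.9497, 9.6177, 4.3012)

cable 1: Δx=3.5000, Δy=-3.5000; L_1 = √(Δx²+Δy²) = 4.9497
cable 2: Δx=9.5000, Δy=1.5000; L_2 = √(Δx²+Δy²) = 9.6177
cable 3: Δx=-2.5000, Δy=-3.5000; L_3 = √(Δx²+Δy²) = 4.3012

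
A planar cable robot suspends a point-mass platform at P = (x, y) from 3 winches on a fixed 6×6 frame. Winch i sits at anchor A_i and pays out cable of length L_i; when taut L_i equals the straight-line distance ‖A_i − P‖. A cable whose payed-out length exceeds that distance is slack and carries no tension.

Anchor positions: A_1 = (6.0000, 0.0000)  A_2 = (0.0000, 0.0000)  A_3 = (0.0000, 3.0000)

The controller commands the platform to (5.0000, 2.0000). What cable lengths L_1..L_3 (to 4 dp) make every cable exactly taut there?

L_1: Δ = A_1−P = (1.0000, -2.0000) → ‖Δ‖ = √5.0000 = 2.2361
L_2: Δ = A_2−P = (-5.0000, -2.0000) → ‖Δ‖ = √29.0000 = 5.3852
L_3: Δ = A_3−P = (-5.0000, 1.0000) → ‖Δ‖ = √26.0000 = 5.0990

(2.2361, 5.3852, 5.0990)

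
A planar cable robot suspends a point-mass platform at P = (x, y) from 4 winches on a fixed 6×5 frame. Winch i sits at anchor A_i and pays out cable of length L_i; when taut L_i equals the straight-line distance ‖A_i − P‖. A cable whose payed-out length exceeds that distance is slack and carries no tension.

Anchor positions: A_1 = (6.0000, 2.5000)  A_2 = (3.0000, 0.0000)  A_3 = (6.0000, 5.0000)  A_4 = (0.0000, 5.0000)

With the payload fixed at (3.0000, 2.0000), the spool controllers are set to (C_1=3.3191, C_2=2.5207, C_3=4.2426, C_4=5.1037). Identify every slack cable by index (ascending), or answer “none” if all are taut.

cable 1: √((3.0000)²+(0.5000)²)=3.0414, C_1=3.3191: slack
cable 2: √((0.0000)²+(-2.0000)²)=2.0000, C_2=2.5207: slack
cable 3: √((3.0000)²+(3.0000)²)=4.2426, C_3=4.2426: taut
cable 4: √((-3.0000)²+(3.0000)²)=4.2426, C_4=5.1037: slack

1, 2, 4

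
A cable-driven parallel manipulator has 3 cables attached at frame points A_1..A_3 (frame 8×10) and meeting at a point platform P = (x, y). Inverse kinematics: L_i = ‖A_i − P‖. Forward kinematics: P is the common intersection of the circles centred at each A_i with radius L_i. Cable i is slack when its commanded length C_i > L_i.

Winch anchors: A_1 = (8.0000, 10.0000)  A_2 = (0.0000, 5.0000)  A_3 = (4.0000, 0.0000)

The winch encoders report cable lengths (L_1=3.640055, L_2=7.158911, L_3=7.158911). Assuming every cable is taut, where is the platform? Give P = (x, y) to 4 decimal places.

(7.0000, 6.5000)

circle eqns → linear via eq_j − eq_1; set c_j = A_j·A_j − L_j²
c_1 = 64.0000+100.0000−13.2500 = 150.7500
16.0000·x + 10.0000·y = c_1−c_2 = 177.0000
8.0000·x + 20.0000·y = c_1−c_3 = 186.0000
solve first two rows → x=7.0000, y=6.5000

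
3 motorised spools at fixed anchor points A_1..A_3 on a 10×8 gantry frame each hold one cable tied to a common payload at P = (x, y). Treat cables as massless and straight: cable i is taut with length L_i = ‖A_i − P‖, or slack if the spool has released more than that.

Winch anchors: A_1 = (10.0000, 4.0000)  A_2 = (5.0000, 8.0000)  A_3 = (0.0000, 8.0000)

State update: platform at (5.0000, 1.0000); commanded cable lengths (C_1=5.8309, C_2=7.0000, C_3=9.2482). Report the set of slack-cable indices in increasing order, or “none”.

3

i=1: geometric 5.8310 vs commanded 5.8309 ⇒ taut
i=2: geometric 7.0000 vs commanded 7.0000 ⇒ taut
i=3: geometric 8.6023 vs commanded 9.2482 ⇒ slack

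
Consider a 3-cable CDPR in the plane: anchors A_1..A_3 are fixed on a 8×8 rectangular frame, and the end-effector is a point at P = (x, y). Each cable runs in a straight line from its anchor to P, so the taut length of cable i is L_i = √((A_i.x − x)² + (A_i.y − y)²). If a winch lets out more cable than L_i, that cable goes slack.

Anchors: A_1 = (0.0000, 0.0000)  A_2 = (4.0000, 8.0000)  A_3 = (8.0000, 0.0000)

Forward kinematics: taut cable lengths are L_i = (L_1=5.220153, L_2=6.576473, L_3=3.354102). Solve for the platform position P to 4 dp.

circle eqns → linear via eq_j − eq_1; set c_j = A_j·A_j − L_j²
c_1 = 0.0000+0.0000−27.2500 = -27.2500
-8.0000·x − 16.0000·y = c_1−c_2 = -64.0000
-16.0000·x + 0.0000·y = c_1−c_3 = -80.0000
solve first two rows → x=5.0000, y=1.5000

(5.0000, 1.5000)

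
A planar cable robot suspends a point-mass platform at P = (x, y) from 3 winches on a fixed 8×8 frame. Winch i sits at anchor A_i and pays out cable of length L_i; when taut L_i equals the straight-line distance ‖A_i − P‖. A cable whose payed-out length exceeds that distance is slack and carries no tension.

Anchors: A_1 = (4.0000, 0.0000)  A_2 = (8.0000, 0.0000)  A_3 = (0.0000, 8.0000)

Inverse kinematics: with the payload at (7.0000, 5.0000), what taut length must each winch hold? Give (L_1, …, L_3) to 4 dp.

(5.8310, 5.0990, 7.6158)

L_1: Δ = A_1−P = (-3.0000, -5.0000) → ‖Δ‖ = √34.0000 = 5.8310
L_2: Δ = A_2−P = (1.0000, -5.0000) → ‖Δ‖ = √26.0000 = 5.0990
L_3: Δ = A_3−P = (-7.0000, 3.0000) → ‖Δ‖ = √58.0000 = 7.6158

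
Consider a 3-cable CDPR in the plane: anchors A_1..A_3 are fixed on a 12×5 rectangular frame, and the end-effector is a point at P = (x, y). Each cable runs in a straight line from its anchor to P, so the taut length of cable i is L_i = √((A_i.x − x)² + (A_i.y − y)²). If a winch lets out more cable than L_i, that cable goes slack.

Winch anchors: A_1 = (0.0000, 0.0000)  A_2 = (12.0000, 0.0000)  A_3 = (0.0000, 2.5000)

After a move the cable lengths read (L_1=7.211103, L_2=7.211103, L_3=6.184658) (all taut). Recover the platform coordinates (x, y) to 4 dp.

expand ‖A_i−P‖²=L_i² and subtract eq 1 (c_i ≔ ‖A_i‖²−L_i²)
c_1 = 0.0000+0.0000−52.0000 = -52.0000
eq1−eq2 → [-24.0000  0.0000]·P = -144.0000
eq1−eq3 → [0.0000  -5.0000]·P = -20.0000
2×2 solve → P = (6.0000, 4.0000)

(6.0000, 4.0000)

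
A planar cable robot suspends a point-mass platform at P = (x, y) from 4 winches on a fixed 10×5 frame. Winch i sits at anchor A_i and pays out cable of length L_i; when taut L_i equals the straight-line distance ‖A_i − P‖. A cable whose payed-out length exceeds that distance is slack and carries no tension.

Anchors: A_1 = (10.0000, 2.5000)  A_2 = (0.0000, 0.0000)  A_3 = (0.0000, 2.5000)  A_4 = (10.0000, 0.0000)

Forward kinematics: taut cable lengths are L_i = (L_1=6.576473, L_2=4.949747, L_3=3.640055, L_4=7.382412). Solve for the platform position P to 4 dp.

(3.5000, 3.5000)

circle eqns → linear via eq_j − eq_1; set k_j = A_j·A_j − L_j²
k_1 = 100.0000+6.2500−43.2500 = 63.0000
20.0000·x + 5.0000·y = k_1−k_2 = 87.5000
20.0000·x + 0.0000·y = k_1−k_3 = 70.0000
0.0000·x + 5.0000·y = k_1−k_4 = 17.5000
solve first two rows → x=3.5000, y=3.5000
check cable 4: ‖A_4−P‖² = 54.5000 ≈ L_4² = 54.5000 ✓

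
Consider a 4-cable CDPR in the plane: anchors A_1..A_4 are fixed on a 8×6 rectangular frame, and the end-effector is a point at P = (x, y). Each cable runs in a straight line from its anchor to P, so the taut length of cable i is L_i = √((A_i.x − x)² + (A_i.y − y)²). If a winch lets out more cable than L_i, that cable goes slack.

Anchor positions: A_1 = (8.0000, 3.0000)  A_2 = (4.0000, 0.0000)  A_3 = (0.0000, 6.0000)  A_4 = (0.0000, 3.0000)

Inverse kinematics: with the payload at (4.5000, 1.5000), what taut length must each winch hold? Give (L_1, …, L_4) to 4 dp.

cable 1: Δx=3.5000, Δy=1.5000; L_1 = √(Δx²+Δy²) = 3.8079
cable 2: Δx=-0.5000, Δy=-1.5000; L_2 = √(Δx²+Δy²) = 1.5811
cable 3: Δx=-4.5000, Δy=4.5000; L_3 = √(Δx²+Δy²) = 6.3640
cable 4: Δx=-4.5000, Δy=1.5000; L_4 = √(Δx²+Δy²) = 4.7434

(3.8079, 1.5811, 6.3640, 4.7434)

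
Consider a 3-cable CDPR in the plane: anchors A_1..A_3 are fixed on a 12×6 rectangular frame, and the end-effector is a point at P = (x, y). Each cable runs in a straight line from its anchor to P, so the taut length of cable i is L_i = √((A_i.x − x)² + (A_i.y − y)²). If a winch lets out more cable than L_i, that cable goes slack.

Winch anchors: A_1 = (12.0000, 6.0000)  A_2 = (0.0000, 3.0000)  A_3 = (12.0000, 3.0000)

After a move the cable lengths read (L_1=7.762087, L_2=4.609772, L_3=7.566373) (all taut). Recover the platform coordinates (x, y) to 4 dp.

(4.5000, 4.0000)

circle eqns → linear via eq_j − eq_1; set q_j = A_j·A_j − L_j²
q_1 = 144.0000+36.0000−60.2500 = 119.7500
24.0000·x + 6.0000·y = q_1−q_2 = 132.0000
0.0000·x + 6.0000·y = q_1−q_3 = 24.0000
solve first two rows → x=4.5000, y=4.0000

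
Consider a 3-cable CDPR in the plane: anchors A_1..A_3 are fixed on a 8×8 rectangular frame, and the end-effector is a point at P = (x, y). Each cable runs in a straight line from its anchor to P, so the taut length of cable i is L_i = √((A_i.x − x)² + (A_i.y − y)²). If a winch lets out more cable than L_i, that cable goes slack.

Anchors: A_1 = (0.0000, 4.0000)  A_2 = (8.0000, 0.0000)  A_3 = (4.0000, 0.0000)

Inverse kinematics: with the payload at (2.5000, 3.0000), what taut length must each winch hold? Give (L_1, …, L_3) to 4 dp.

(2.6926, 6.2650, 3.3541)

L_1: Δ = A_1−P = (-2.5000, 1.0000) → ‖Δ‖ = √7.2500 = 2.6926
L_2: Δ = A_2−P = (5.5000, -3.0000) → ‖Δ‖ = √39.2500 = 6.2650
L_3: Δ = A_3−P = (1.5000, -3.0000) → ‖Δ‖ = √11.2500 = 3.3541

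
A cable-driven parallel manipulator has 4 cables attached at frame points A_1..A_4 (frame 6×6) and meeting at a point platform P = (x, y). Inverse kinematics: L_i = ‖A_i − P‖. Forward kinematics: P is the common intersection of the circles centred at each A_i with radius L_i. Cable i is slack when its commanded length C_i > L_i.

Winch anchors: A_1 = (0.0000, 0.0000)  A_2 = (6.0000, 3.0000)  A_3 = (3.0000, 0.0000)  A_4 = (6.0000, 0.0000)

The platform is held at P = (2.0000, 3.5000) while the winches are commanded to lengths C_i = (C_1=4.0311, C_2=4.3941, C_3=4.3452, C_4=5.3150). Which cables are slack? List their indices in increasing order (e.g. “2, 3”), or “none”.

cable 1: √((-2.0000)²+(-3.5000)²)=4.0311, C_1=4.0311: taut
cable 2: √((4.0000)²+(-0.5000)²)=4.0311, C_2=4.3941: slack
cable 3: √((1.0000)²+(-3.5000)²)=3.6401, C_3=4.3452: slack
cable 4: √((4.0000)²+(-3.5000)²)=5.3151, C_4=5.3150: taut

2, 3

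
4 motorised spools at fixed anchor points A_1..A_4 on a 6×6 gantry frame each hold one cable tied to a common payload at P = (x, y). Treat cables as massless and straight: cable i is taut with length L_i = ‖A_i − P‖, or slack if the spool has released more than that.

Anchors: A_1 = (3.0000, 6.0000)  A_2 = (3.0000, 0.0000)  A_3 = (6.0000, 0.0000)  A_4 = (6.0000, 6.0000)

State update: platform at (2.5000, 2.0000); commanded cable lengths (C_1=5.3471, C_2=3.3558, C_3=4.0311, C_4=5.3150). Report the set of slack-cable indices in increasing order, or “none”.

i=1: geometric 4.0311 vs commanded 5.3471 ⇒ slack
i=2: geometric 2.0616 vs commanded 3.3558 ⇒ slack
i=3: geometric 4.0311 vs commanded 4.0311 ⇒ taut
i=4: geometric 5.3151 vs commanded 5.3150 ⇒ taut

1, 2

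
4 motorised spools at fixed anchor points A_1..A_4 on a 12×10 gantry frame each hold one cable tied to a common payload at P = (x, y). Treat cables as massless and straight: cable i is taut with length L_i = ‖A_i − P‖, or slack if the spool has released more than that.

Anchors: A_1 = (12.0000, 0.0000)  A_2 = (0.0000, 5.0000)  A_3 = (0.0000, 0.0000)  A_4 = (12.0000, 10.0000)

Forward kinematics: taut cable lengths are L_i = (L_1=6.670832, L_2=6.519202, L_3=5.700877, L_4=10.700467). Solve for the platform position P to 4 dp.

(5.5000, 1.5000)

circle eqns → linear via eq_j − eq_1; set c_j = A_j·A_j − L_j²
c_1 = 144.0000+0.0000−44.5000 = 99.5000
24.0000·x − 10.0000·y = c_1−c_2 = 117.0000
24.0000·x + 0.0000·y = c_1−c_3 = 132.0000
0.0000·x − 20.0000·y = c_1−c_4 = -30.0000
solve first two rows → x=5.5000, y=1.5000
check cable 4: ‖A_4−P‖² = 114.5000 ≈ L_4² = 114.5000 ✓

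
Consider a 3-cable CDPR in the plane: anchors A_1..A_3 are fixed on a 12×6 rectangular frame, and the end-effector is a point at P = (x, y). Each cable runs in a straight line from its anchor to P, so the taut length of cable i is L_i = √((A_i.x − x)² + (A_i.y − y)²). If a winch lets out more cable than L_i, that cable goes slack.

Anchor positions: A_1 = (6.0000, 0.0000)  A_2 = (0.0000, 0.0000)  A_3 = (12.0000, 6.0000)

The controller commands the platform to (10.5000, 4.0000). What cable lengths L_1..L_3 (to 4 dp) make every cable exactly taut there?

(6.0208, 11.2361, 2.5000)

cable 1: Δx=-4.5000, Δy=-4.0000; L_1 = √(Δx²+Δy²) = 6.0208
cable 2: Δx=-10.5000, Δy=-4.0000; L_2 = √(Δx²+Δy²) = 11.2361
cable 3: Δx=1.5000, Δy=2.0000; L_3 = √(Δx²+Δy²) = 2.5000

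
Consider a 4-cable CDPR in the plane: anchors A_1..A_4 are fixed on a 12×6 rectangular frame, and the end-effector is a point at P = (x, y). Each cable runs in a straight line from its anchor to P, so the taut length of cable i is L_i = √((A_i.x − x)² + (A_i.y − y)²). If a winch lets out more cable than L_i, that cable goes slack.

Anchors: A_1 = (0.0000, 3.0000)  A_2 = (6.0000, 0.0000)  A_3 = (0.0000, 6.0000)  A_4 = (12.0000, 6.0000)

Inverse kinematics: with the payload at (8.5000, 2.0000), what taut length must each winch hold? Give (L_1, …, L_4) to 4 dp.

(8.5586, 3.2016, 9.3941, 5.3151)

L_1: Δ = A_1−P = (-8.5000, 1.0000) → ‖Δ‖ = √73.2500 = 8.5586
L_2: Δ = A_2−P = (-2.5000, -2.0000) → ‖Δ‖ = √10.2500 = 3.2016
L_3: Δ = A_3−P = (-8.5000, 4.0000) → ‖Δ‖ = √88.2500 = 9.3941
L_4: Δ = A_4−P = (3.5000, 4.0000) → ‖Δ‖ = √28.2500 = 5.3151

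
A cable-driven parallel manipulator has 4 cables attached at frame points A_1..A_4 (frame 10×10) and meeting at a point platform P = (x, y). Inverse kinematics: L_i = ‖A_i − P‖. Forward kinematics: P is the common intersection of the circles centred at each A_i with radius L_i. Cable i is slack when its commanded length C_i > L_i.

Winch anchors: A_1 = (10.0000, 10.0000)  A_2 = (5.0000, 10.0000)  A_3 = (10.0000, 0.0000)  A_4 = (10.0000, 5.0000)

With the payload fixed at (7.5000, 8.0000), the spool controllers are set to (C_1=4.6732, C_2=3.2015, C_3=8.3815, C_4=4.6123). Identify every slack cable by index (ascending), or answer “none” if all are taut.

1, 4

i=1: geometric 3.2016 vs commanded 4.6732 ⇒ slack
i=2: geometric 3.2016 vs commanded 3.2015 ⇒ taut
i=3: geometric 8.3815 vs commanded 8.3815 ⇒ taut
i=4: geometric 3.9051 vs commanded 4.6123 ⇒ slack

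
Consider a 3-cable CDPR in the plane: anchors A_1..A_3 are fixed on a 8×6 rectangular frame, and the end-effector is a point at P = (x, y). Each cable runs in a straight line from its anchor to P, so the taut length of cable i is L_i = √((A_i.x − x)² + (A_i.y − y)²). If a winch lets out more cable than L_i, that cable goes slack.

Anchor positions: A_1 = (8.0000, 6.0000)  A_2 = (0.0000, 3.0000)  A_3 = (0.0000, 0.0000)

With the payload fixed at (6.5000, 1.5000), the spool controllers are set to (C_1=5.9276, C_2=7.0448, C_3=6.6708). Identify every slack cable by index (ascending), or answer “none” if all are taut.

1, 2

cable 1: L_1 = ‖A_1−P‖ = 4.7434;  C_1 = 5.9276 → slack
cable 2: L_2 = ‖A_2−P‖ = 6.6708;  C_2 = 7.0448 → slack
cable 3: L_3 = ‖A_3−P‖ = 6.6708;  C_3 = 6.6708 → taut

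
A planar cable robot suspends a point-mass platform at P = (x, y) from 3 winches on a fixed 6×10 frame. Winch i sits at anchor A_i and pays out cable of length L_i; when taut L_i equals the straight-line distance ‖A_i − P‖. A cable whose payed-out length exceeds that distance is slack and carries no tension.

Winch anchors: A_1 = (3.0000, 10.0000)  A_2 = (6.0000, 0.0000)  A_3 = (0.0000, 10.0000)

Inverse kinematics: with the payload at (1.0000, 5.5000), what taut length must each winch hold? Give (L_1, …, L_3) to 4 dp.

(4.9244, 7.4330, 4.6098)

cable 1: Δx=2.0000, Δy=4.5000; L_1 = √(Δx²+Δy²) = 4.9244
cable 2: Δx=5.0000, Δy=-5.5000; L_2 = √(Δx²+Δy²) = 7.4330
cable 3: Δx=-1.0000, Δy=4.5000; L_3 = √(Δx²+Δy²) = 4.6098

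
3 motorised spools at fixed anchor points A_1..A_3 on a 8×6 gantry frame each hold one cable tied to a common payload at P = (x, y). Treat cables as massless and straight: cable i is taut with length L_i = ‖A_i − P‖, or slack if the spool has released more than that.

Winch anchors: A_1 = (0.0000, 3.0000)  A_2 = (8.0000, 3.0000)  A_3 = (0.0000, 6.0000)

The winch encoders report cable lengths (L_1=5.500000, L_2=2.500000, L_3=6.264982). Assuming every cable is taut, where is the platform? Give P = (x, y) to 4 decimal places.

(5.5000, 3.0000)

circle eqns → linear via eq_j − eq_1; set c_j = A_j·A_j − L_j²
c_1 = 0.0000+9.0000−30.2500 = -21.2500
-16.0000·x + 0.0000·y = c_1−c_2 = -88.0000
0.0000·x − 6.0000·y = c_1−c_3 = -18.0000
solve first two rows → x=5.5000, y=3.0000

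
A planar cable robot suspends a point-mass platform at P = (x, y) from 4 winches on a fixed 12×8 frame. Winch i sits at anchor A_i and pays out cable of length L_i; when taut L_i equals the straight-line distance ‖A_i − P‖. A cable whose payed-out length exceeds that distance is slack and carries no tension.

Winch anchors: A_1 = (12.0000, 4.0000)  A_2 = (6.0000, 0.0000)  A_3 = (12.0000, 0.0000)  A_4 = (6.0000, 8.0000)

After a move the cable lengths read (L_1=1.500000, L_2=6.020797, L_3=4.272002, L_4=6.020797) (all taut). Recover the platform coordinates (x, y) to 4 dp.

(10.5000, 4.0000)

each cable: (A_i−P)·(A_i−P) = L_i²; let q_i = ‖A_i‖²−L_i²
q_1 = 144.0000+16.0000−2.2500 = 157.7500
row 1: 12.0000x + 8.0000y = 158.0000  (q_2=-0.2500)
row 2: 0.0000x + 8.0000y = 32.0000  (q_3=125.7500)
row 3: 12.0000x − 8.0000y = 94.0000  (q_4=63.7500)
Cramer on rows 1–2 → x = 10.5000, y = 4.0000
check cable 4: ‖A_4−P‖² = 36.2500 ≈ L_4² = 36.2500 ✓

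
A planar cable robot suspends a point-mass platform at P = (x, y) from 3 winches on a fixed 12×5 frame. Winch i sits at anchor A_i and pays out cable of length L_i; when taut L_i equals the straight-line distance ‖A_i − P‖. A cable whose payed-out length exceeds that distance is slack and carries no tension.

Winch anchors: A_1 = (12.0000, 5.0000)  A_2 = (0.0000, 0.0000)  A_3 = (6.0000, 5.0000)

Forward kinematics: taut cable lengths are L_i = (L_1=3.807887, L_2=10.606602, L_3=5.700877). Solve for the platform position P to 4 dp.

circle eqns → linear via eq_j − eq_1; set k_j = A_j·A_j − L_j²
k_1 = 144.0000+25.0000−14.5000 = 154.5000
24.0000·x + 10.0000·y = k_1−k_2 = 267.0000
12.0000·x + 0.0000·y = k_1−k_3 = 126.0000
solve first two rows → x=10.5000, y=1.5000

(10.5000, 1.5000)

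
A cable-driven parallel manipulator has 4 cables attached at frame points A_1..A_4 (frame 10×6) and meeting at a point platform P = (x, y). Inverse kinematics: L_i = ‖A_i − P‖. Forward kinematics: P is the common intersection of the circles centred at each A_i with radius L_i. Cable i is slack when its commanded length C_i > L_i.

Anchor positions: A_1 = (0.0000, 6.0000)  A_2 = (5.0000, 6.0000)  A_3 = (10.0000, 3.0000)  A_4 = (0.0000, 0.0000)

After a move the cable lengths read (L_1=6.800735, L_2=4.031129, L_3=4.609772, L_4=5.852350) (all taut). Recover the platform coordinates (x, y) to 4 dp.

circle eqns → linear via eq_j − eq_1; set q_j = A_j·A_j − L_j²
q_1 = 0.0000+36.0000−46.2500 = -10.2500
-10.0000·x + 0.0000·y = q_1−q_2 = -55.0000
-20.0000·x + 6.0000·y = q_1−q_3 = -98.0000
0.0000·x + 12.0000·y = q_1−q_4 = 24.0000
solve first two rows → x=5.5000, y=2.0000
check cable 4: ‖A_4−P‖² = 34.2500 ≈ L_4² = 34.2500 ✓

(5.5000, 2.0000)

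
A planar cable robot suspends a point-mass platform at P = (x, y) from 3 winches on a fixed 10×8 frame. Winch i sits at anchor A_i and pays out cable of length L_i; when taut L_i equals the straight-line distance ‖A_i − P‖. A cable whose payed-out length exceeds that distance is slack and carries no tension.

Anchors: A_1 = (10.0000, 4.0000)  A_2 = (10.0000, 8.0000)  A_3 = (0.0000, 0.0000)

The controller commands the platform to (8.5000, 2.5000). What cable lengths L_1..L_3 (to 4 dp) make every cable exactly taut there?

L_1 = √((10.0000−8.5000)² + (4.0000−2.5000)²) = 2.1213
L_2 = √((10.0000−8.5000)² + (8.0000−2.5000)²) = 5.7009
L_3 = √((0.0000−8.5000)² + (0.0000−2.5000)²) = 8.8600

(2.1213, 5.7009, 8.8600)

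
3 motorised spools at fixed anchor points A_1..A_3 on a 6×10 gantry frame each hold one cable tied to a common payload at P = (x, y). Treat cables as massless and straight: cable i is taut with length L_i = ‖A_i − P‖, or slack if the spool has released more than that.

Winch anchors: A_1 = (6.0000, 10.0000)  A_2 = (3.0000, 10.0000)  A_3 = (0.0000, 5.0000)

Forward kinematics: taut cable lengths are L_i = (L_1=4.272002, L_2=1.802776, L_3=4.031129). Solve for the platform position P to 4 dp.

circle eqns → linear via eq_j − eq_1; set k_j = A_j·A_j − L_j²
k_1 = 36.0000+100.0000−18.2500 = 117.7500
6.0000·x + 0.0000·y = k_1−k_2 = 12.0000
12.0000·x + 10.0000·y = k_1−k_3 = 109.0000
solve first two rows → x=2.0000, y=8.5000

(2.0000, 8.5000)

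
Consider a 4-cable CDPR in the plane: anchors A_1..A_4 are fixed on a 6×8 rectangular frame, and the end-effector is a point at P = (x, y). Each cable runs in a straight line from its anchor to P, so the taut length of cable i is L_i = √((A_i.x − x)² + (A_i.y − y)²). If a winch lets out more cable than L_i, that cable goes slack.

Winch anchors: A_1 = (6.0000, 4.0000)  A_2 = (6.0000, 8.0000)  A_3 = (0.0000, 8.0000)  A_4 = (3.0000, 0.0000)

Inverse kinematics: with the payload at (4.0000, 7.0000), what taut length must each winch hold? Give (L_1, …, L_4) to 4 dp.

(3.6056, 2.2361, 4.1231, 7.0711)

L_1 = √((6.0000−4.0000)² + (4.0000−7.0000)²) = 3.6056
L_2 = √((6.0000−4.0000)² + (8.0000−7.0000)²) = 2.2361
L_3 = √((0.0000−4.0000)² + (8.0000−7.0000)²) = 4.1231
L_4 = √((3.0000−4.0000)² + (0.0000−7.0000)²) = 7.0711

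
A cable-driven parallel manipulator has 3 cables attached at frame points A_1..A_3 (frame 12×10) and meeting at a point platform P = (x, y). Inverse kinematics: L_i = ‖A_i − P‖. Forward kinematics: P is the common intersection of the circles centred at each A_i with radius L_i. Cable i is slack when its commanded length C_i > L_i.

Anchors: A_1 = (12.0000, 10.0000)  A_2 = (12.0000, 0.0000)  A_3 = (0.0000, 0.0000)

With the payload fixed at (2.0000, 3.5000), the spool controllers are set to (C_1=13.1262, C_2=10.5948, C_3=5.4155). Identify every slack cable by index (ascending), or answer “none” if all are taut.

cable 1: L_1 = ‖A_1−P‖ = 11.9269;  C_1 = 13.1262 → slack
cable 2: L_2 = ‖A_2−P‖ = 10.5948;  C_2 = 10.5948 → taut
cable 3: L_3 = ‖A_3−P‖ = 4.0311;  C_3 = 5.4155 → slack

1, 3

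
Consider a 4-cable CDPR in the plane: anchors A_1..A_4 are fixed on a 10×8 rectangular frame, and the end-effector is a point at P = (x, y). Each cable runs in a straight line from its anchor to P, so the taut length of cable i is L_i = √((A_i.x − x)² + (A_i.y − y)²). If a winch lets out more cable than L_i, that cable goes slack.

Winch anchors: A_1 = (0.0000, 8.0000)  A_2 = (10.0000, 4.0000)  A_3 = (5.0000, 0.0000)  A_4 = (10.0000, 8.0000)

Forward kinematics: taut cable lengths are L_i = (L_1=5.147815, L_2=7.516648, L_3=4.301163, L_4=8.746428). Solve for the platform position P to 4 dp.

(2.5000, 3.5000)

expand ‖A_i−P‖²=L_i² and subtract eq 1 (k_i ≔ ‖A_i‖²−L_i²)
k_1 = 0.0000+64.0000−26.5000 = 37.5000
eq1−eq2 → [-20.0000  8.0000]·P = -22.0000
eq1−eq3 → [-10.0000  16.0000]·P = 31.0000
eq1−eq4 → [-20.0000  0.0000]·P = -50.0000
2×2 solve → P = (2.5000, 3.5000)
check cable 4: ‖A_4−P‖² = 76.5000 ≈ L_4² = 76.5000 ✓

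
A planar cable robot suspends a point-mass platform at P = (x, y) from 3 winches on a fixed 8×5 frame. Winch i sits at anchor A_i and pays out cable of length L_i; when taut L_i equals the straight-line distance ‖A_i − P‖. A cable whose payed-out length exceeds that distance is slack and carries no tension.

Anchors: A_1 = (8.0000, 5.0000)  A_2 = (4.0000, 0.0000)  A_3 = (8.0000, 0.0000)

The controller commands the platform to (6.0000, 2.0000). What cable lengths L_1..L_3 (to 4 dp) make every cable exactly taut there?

L_1: Δ = A_1−P = (2.0000, 3.0000) → ‖Δ‖ = √13.0000 = 3.6056
L_2: Δ = A_2−P = (-2.0000, -2.0000) → ‖Δ‖ = √8.0000 = 2.8284
L_3: Δ = A_3−P = (2.0000, -2.0000) → ‖Δ‖ = √8.0000 = 2.8284

(3.6056, 2.8284, 2.8284)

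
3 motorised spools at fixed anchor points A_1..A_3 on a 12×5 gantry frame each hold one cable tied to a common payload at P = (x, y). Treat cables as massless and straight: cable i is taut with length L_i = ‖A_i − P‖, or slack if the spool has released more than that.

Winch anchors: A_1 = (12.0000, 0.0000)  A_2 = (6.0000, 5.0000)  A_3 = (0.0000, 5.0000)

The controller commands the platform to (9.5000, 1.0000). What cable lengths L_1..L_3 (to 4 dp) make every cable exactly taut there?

(2.6926, 5.3151, 10.3078)

cable 1: Δx=2.5000, Δy=-1.0000; L_1 = √(Δx²+Δy²) = 2.6926
cable 2: Δx=-3.5000, Δy=4.0000; L_2 = √(Δx²+Δy²) = 5.3151
cable 3: Δx=-9.5000, Δy=4.0000; L_3 = √(Δx²+Δy²) = 10.3078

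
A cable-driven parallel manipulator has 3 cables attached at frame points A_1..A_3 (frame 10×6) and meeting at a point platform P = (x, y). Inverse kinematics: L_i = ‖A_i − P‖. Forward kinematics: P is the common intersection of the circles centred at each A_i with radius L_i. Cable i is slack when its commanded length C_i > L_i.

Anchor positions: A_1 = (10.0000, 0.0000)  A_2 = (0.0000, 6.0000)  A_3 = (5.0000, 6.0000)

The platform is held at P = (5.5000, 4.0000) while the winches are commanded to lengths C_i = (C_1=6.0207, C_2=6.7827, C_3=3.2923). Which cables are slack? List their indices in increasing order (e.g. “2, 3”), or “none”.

cable 1: √((4.5000)²+(-4.0000)²)=6.0208, C_1=6.0207: taut
cable 2: √((-5.5000)²+(2.0000)²)=5.8523, C_2=6.7827: slack
cable 3: √((-0.5000)²+(2.0000)²)=2.0616, C_3=3.2923: slack

2, 3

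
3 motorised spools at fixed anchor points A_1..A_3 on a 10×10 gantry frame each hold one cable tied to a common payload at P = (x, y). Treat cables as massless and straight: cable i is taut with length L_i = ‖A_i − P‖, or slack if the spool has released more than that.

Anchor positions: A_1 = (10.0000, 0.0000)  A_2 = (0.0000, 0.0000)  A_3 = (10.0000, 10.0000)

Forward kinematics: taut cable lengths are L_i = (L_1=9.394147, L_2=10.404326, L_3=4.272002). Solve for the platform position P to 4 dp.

(6.0000, 8.5000)

expand ‖A_i−P‖²=L_i² and subtract eq 1 (q_i ≔ ‖A_i‖²−L_i²)
q_1 = 100.0000+0.0000−88.2500 = 11.7500
eq1−eq2 → [20.0000  0.0000]·P = 120.0000
eq1−eq3 → [0.0000  -20.0000]·P = -170.0000
2×2 solve → P = (6.0000, 8.5000)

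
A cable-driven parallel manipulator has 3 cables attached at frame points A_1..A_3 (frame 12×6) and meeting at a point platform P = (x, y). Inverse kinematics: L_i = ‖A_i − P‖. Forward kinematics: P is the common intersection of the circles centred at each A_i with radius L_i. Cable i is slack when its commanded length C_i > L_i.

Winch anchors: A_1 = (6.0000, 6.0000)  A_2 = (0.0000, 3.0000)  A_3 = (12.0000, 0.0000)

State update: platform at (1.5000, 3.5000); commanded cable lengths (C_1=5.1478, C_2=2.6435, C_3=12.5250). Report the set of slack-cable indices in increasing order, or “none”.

cable 1: L_1 = ‖A_1−P‖ = 5.1478;  C_1 = 5.1478 → taut
cable 2: L_2 = ‖A_2−P‖ = 1.5811;  C_2 = 2.6435 → slack
cable 3: L_3 = ‖A_3−P‖ = 11.0680;  C_3 = 12.5250 → slack

2, 3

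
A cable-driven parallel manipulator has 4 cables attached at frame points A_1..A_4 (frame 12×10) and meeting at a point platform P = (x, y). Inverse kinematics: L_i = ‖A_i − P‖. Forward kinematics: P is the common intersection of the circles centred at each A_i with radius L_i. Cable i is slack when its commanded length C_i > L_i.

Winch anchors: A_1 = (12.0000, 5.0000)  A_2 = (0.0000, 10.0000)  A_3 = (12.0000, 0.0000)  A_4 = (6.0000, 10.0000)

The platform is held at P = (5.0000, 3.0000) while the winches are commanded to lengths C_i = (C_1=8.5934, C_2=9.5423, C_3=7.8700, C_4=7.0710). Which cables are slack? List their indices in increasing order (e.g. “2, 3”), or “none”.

i=1: geometric 7.2801 vs commanded 8.5934 ⇒ slack
i=2: geometric 8.6023 vs commanded 9.5423 ⇒ slack
i=3: geometric 7.6158 vs commanded 7.8700 ⇒ slack
i=4: geometric 7.0711 vs commanded 7.0710 ⇒ taut

1, 2, 3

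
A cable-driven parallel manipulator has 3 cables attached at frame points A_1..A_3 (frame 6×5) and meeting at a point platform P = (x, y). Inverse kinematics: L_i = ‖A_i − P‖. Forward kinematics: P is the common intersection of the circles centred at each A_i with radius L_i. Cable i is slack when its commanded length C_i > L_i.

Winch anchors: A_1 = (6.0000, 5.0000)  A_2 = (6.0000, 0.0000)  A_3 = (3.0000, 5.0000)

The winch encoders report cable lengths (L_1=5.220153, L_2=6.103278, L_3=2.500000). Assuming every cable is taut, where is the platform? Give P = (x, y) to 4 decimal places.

each cable: (A_i−P)·(A_i−P) = L_i²; let c_i = ‖A_i‖²−L_i²
c_1 = 36.0000+25.0000−27.2500 = 33.7500
row 1: 0.0000x + 10.0000y = 35.0000  (c_2=-1.2500)
row 2: 6.0000x + 0.0000y = 6.0000  (c_3=27.7500)
Cramer on rows 1–2 → x = 1.0000, y = 3.5000

(1.0000, 3.5000)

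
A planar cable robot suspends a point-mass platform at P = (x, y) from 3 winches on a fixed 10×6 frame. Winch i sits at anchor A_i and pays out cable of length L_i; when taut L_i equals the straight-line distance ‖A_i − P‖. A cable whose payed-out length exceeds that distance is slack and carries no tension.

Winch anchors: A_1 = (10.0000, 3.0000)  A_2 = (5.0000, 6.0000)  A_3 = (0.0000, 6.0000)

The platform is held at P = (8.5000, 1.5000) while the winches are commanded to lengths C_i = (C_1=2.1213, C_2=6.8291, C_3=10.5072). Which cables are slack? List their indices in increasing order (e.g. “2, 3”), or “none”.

i=1: geometric 2.1213 vs commanded 2.1213 ⇒ taut
i=2: geometric 5.7009 vs commanded 6.8291 ⇒ slack
i=3: geometric 9.6177 vs commanded 10.5072 ⇒ slack

2, 3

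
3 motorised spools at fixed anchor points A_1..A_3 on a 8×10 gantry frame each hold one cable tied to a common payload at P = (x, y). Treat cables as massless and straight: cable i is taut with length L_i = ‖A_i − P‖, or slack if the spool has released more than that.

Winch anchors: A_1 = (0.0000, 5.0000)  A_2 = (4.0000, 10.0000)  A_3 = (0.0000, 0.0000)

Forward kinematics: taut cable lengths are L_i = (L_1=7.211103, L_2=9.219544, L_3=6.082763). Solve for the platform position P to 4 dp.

(6.0000, 1.0000)

circle eqns → linear via eq_j − eq_1; set k_j = A_j·A_j − L_j²
k_1 = 0.0000+25.0000−52.0000 = -27.0000
-8.0000·x − 10.0000·y = k_1−k_2 = -58.0000
0.0000·x + 10.0000·y = k_1−k_3 = 10.0000
solve first two rows → x=6.0000, y=1.0000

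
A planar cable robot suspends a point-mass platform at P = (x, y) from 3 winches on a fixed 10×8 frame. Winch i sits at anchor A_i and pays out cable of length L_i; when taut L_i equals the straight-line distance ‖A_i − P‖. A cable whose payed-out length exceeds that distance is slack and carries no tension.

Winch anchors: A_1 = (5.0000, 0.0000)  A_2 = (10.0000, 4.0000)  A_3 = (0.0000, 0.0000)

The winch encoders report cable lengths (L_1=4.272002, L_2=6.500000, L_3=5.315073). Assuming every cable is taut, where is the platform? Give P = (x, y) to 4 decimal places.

(3.5000, 4.0000)

expand ‖A_i−P‖²=L_i² and subtract eq 1 (k_i ≔ ‖A_i‖²−L_i²)
k_1 = 25.0000+0.0000−18.2500 = 6.7500
eq1−eq2 → [-10.0000  -8.0000]·P = -67.0000
eq1−eq3 → [10.0000  0.0000]·P = 35.0000
2×2 solve → P = (3.5000, 4.0000)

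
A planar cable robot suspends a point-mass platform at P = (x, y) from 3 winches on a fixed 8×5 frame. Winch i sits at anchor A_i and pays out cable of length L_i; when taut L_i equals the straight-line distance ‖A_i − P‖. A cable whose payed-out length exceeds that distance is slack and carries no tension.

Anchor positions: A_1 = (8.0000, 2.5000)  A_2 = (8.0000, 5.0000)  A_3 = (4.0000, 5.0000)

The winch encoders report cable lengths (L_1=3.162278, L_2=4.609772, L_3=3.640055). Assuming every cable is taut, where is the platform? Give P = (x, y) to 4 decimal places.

expand ‖A_i−P‖²=L_i² and subtract eq 1 (c_i ≔ ‖A_i‖²−L_i²)
c_1 = 64.0000+6.2500−10.0000 = 60.2500
eq1−eq2 → [0.0000  -5.0000]·P = -7.5000
eq1−eq3 → [8.0000  -5.0000]·P = 32.5000
2×2 solve → P = (5.0000, 1.5000)

(5.0000, 1.5000)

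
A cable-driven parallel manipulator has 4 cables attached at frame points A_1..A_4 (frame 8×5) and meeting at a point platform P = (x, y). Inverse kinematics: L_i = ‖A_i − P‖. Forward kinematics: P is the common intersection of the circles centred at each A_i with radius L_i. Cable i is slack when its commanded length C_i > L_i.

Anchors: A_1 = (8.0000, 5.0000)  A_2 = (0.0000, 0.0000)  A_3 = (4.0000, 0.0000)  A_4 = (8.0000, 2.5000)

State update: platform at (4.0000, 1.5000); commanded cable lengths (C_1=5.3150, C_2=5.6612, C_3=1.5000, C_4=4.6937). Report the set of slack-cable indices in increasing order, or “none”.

2, 4

i=1: geometric 5.3151 vs commanded 5.3150 ⇒ taut
i=2: geometric 4.2720 vs commanded 5.6612 ⇒ slack
i=3: geometric 1.5000 vs commanded 1.5000 ⇒ taut
i=4: geometric 4.1231 vs commanded 4.6937 ⇒ slack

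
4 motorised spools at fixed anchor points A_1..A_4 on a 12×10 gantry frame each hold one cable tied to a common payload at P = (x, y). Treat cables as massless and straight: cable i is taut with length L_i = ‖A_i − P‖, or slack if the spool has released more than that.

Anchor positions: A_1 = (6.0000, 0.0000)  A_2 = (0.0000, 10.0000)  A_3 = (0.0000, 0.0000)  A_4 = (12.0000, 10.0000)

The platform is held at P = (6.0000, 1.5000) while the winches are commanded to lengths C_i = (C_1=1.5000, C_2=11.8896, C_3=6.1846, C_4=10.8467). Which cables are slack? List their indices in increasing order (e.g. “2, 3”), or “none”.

cable 1: √((0.0000)²+(-1.5000)²)=1.5000, C_1=1.5000: taut
cable 2: √((-6.0000)²+(8.5000)²)=10.4043, C_2=11.8896: slack
cable 3: √((-6.0000)²+(-1.5000)²)=6.1847, C_3=6.1846: taut
cable 4: √((6.0000)²+(8.5000)²)=10.4043, C_4=10.8467: slack

2, 4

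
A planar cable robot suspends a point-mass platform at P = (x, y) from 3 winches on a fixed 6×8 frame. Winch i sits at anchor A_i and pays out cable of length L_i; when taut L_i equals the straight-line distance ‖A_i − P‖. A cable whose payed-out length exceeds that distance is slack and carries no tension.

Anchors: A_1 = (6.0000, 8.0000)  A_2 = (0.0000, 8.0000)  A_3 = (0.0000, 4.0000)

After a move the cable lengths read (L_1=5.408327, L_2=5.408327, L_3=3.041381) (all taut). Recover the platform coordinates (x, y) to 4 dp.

(3.0000, 3.5000)

expand ‖A_i−P‖²=L_i² and subtract eq 1 (q_i ≔ ‖A_i‖²−L_i²)
q_1 = 36.0000+64.0000−29.2500 = 70.7500
eq1−eq2 → [12.0000  0.0000]·P = 36.0000
eq1−eq3 → [12.0000  8.0000]·P = 64.0000
2×2 solve → P = (3.0000, 3.5000)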